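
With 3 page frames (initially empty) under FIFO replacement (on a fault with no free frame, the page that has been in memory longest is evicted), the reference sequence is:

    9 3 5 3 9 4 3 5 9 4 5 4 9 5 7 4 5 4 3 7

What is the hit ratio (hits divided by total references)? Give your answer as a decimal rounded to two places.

9: miss, frames [9]
3: miss, frames [9, 3]
5: miss, frames [9, 3, 5]
3: hit
9: hit
4: miss, evict 9, frames [3, 5, 4]
3: hit
5: hit
9: miss, evict 3, frames [5, 4, 9]
4: hit
5: hit
4: hit
9: hit
5: hit
7: miss, evict 5, frames [4, 9, 7]
4: hit
5: miss, evict 4, frames [9, 7, 5]
4: miss, evict 9, frames [7, 5, 4]
3: miss, evict 7, frames [5, 4, 3]
7: miss, evict 5, frames [4, 3, 7]
Hits: 10 of 20 references → 10/20 = 0.5000.

0.50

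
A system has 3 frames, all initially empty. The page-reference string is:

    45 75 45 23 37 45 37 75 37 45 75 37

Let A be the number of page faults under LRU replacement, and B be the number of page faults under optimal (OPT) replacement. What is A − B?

Under LRU: F F . F F . . F . . . . → 5 faults.
Under OPT: F F . F F . . . . . . . → 4 faults.
A − B = 5 − 4 = 1.

1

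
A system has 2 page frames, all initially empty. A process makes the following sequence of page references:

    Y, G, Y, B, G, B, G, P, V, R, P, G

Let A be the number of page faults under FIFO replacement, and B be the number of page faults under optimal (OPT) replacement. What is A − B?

Under FIFO: F F . F . . . F F F F F → 8 faults.
Under OPT: F F . F . . . F F F . F → 7 faults.
A − B = 8 − 7 = 1.

1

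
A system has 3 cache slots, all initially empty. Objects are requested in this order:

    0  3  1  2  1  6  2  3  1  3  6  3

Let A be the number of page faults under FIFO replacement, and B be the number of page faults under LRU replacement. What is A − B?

Under FIFO: F F F F . F . F F . . . → 7 faults.
Under LRU: F F F F . F . F F . F . → 8 faults.
A − B = 7 − 8 = -1.

-1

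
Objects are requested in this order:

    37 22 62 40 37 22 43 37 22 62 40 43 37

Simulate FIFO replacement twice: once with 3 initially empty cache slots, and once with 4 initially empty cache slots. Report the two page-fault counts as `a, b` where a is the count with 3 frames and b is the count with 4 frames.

3 frames: F F F F F F F . . F F . F → 10 faults.
4 frames: F F F F . . F F F F F F F → 11 faults.
11 > 10: adding a frame increased faults — Belady's anomaly.

10, 11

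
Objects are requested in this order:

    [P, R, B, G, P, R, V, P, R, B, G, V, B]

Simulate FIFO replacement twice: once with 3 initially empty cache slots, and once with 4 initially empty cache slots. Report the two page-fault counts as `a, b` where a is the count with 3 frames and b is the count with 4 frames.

9, 10

3 frames: F F F F F F F . . F F . . → 9 faults.
4 frames: F F F F . . F F F F F F . → 10 faults.
10 > 9: adding a frame increased faults — Belady's anomaly.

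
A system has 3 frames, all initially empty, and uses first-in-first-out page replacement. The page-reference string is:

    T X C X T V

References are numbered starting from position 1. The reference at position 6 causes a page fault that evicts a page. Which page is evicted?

pos 1: T: miss, frames [T]
pos 2: X: miss, frames [T, X]
pos 3: C: miss, frames [T, X, C]
pos 4: X: hit
pos 5: T: hit
pos 6: V: miss, evict T, frames [X, C, V]
At position 6, page T is evicted.

T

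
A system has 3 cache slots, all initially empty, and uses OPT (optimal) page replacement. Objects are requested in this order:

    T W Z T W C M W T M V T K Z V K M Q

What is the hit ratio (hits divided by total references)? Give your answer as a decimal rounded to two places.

0.44

T: fault, frames [T]
W: fault, frames [T, W]
Z: fault, frames [T, W, Z]
T: hit
W: hit
C: fault, evict Z, frames [T, W, C]
M: fault, evict C, frames [T, W, M]
W: hit
T: hit
M: hit
V: fault, evict W, frames [T, M, V]
T: hit
K: fault, evict T, frames [M, V, K]
Z: fault, evict M, frames [V, K, Z]
V: hit
K: hit
M: fault, evict Z, frames [V, K, M]
Q: fault, evict M, frames [V, K, Q]
Hits: 8 of 18 references → 8/18 = 0.4444.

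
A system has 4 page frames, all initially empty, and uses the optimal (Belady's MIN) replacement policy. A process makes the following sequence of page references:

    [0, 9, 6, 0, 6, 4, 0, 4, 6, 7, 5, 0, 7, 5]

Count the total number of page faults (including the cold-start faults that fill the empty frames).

0 -> fault, frames {0}
9 -> fault, frames {0,9}
6 -> fault, frames {0,9,6}
0 -> hit
6 -> hit
4 -> fault, frames {0,9,6,4}
0 -> hit
4 -> hit
6 -> hit
7 -> fault, evict 4, frames {0,9,6,7}
5 -> fault, evict 6, frames {0,9,7,5}
0 -> hit
7 -> hit
5 -> hit
Page faults: 6.

6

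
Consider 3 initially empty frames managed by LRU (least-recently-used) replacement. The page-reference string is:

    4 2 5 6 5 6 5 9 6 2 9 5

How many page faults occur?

7

4 → miss, frames (4)
2 → miss, frames (4 2)
5 → miss, frames (4 2 5)
6 → miss, evict 4, frames (2 5 6)
5 → hit
6 → hit
5 → hit
9 → miss, evict 2, frames (6 5 9)
6 → hit
2 → miss, evict 5, frames (9 6 2)
9 → hit
5 → miss, evict 6, frames (2 9 5)
Page faults: 7.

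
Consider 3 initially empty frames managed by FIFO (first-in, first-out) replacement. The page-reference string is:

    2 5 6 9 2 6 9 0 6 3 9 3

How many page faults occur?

9

2 → miss, frames [2]
5 → miss, frames [2, 5]
6 → miss, frames [2, 5, 6]
9 → miss, evict 2, frames [5, 6, 9]
2 → miss, evict 5, frames [6, 9, 2]
6 → hit
9 → hit
0 → miss, evict 6, frames [9, 2, 0]
6 → miss, evict 9, frames [2, 0, 6]
3 → miss, evict 2, frames [0, 6, 3]
9 → miss, evict 0, frames [6, 3, 9]
3 → hit
Page faults: 9.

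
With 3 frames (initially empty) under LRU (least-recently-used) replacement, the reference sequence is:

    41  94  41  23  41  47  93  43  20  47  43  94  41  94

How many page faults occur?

41 -> fault, frames {41}
94 -> fault, frames {41,94}
41 -> hit
23 -> fault, frames {94,41,23}
41 -> hit
47 -> fault, evict 94, frames {23,41,47}
93 -> fault, evict 23, frames {41,47,93}
43 -> fault, evict 41, frames {47,93,43}
20 -> fault, evict 47, frames {93,43,20}
47 -> fault, evict 93, frames {43,20,47}
43 -> hit
94 -> fault, evict 20, frames {47,43,94}
41 -> fault, evict 47, frames {43,94,41}
94 -> hit
Page faults: 10.

10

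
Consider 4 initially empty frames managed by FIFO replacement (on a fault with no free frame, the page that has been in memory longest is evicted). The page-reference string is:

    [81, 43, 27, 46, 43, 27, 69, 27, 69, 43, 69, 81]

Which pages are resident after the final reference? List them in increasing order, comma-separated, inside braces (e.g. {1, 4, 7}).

{27, 46, 69, 81}

81 → fault, frames (81)
43 → fault, frames (81 43)
27 → fault, frames (81 43 27)
46 → fault, frames (81 43 27 46)
43 → hit
27 → hit
69 → fault, evict 81, frames (43 27 46 69)
27 → hit
69 → hit
43 → hit
69 → hit
81 → fault, evict 43, frames (27 46 69 81)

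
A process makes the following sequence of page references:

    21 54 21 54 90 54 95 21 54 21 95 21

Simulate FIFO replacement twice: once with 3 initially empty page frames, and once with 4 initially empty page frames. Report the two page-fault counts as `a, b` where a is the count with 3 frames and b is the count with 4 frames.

6, 4

3 frames: F F . . F . F F F . . . → 6 faults.
4 frames: F F . . F . F . . . . . → 4 faults.
4 < 6: adding a frame reduced faults, as is typical.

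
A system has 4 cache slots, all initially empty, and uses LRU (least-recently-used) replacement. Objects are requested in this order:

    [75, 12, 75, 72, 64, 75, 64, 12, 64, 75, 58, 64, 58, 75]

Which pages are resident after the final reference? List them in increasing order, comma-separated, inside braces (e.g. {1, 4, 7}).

{12, 58, 64, 75}

75: miss, frames (75)
12: miss, frames (75 12)
75: hit
72: miss, frames (12 75 72)
64: miss, frames (12 75 72 64)
75: hit
64: hit
12: hit
64: hit
75: hit
58: miss, evict 72, frames (12 64 75 58)
64: hit
58: hit
75: hit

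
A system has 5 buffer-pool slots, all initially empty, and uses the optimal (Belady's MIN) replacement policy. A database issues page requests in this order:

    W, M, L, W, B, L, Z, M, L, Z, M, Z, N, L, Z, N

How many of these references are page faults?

W: miss, frames [W]
M: miss, frames [W, M]
L: miss, frames [W, M, L]
W: hit
B: miss, frames [W, M, L, B]
L: hit
Z: miss, frames [W, M, L, B, Z]
M: hit
L: hit
Z: hit
M: hit
Z: hit
N: miss, evict B, frames [W, M, L, Z, N]
L: hit
Z: hit
N: hit
Page faults: 6.

6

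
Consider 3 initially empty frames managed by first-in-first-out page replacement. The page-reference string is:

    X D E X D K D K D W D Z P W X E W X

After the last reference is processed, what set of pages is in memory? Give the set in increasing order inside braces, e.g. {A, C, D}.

X -> miss, frames {X}
D -> miss, frames {X,D}
E -> miss, frames {X,D,E}
X -> hit
D -> hit
K -> miss, evict X, frames {D,E,K}
D -> hit
K -> hit
D -> hit
W -> miss, evict D, frames {E,K,W}
D -> miss, evict E, frames {K,W,D}
Z -> miss, evict K, frames {W,D,Z}
P -> miss, evict W, frames {D,Z,P}
W -> miss, evict D, frames {Z,P,W}
X -> miss, evict Z, frames {P,W,X}
E -> miss, evict P, frames {W,X,E}
W -> hit
X -> hit

{E, W, X}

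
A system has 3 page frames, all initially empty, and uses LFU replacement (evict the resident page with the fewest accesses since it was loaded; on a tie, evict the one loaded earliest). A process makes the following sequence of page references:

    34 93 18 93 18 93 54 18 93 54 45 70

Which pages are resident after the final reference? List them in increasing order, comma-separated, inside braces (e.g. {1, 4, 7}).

{18, 70, 93}

34: miss, frames {34}
93: miss, frames {34,93}
18: miss, frames {34,93,18}
93: hit
18: hit
93: hit
54: miss, evict 34, frames {93,18,54}
18: hit
93: hit
54: hit
45: miss, evict 54, frames {93,18,45}
70: miss, evict 45, frames {93,18,70}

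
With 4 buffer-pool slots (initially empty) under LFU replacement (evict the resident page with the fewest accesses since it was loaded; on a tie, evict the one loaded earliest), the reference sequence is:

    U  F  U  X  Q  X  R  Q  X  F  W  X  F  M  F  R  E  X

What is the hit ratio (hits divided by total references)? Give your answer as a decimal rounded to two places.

U -> fault, frames [U]
F -> fault, frames [U, F]
U -> hit
X -> fault, frames [U, F, X]
Q -> fault, frames [U, F, X, Q]
X -> hit
R -> fault, evict F, frames [U, X, Q, R]
Q -> hit
X -> hit
F -> fault, evict R, frames [U, X, Q, F]
W -> fault, evict F, frames [U, X, Q, W]
X -> hit
F -> fault, evict W, frames [U, X, Q, F]
M -> fault, evict F, frames [U, X, Q, M]
F -> fault, evict M, frames [U, X, Q, F]
R -> fault, evict F, frames [U, X, Q, R]
E -> fault, evict R, frames [U, X, Q, E]
X -> hit
Hits: 6 of 18 references → 6/18 = 0.3333.

0.33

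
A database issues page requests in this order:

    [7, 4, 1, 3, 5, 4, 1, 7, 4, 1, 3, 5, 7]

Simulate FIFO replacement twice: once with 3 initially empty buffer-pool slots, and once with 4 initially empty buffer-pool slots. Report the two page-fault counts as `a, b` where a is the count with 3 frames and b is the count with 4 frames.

10, 11

3 frames: F F F F F F F F . . F F . → 10 faults.
4 frames: F F F F F . . F F F F F F → 11 faults.
11 > 10: adding a frame increased faults — Belady's anomaly.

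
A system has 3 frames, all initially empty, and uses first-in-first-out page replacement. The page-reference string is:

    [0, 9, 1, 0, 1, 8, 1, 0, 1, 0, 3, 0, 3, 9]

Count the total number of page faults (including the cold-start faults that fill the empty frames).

7

0 -> fault, frames {0}
9 -> fault, frames {0,9}
1 -> fault, frames {0,9,1}
0 -> hit
1 -> hit
8 -> fault, evict 0, frames {9,1,8}
1 -> hit
0 -> fault, evict 9, frames {1,8,0}
1 -> hit
0 -> hit
3 -> fault, evict 1, frames {8,0,3}
0 -> hit
3 -> hit
9 -> fault, evict 8, frames {0,3,9}
Page faults: 7.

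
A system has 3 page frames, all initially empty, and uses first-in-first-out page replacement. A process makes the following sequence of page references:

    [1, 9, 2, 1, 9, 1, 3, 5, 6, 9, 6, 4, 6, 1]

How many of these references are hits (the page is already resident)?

1 -> miss, frames {1}
9 -> miss, frames {1,9}
2 -> miss, frames {1,9,2}
1 -> hit
9 -> hit
1 -> hit
3 -> miss, evict 1, frames {9,2,3}
5 -> miss, evict 9, frames {2,3,5}
6 -> miss, evict 2, frames {3,5,6}
9 -> miss, evict 3, frames {5,6,9}
6 -> hit
4 -> miss, evict 5, frames {6,9,4}
6 -> hit
1 -> miss, evict 6, frames {9,4,1}
Hits: 5.

5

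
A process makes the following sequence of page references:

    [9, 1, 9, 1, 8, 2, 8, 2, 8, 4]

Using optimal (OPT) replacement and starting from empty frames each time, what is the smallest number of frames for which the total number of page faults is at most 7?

2

f=1: 10 faults
f=2: 5 faults
f=3: 5 faults
f=4: 5 faults
f=5: 5 faults
Smallest f with faults ≤ 7 is 2.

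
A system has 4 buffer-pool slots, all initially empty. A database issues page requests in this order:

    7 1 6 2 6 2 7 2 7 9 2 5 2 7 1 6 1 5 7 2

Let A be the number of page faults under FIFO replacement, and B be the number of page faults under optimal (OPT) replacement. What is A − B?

Under FIFO: F F F F . . . . . F . F . F F F . . . F → 10 faults.
Under OPT: F F F F . . . . . F . F . . . F . . . F → 8 faults.
A − B = 10 − 8 = 2.

2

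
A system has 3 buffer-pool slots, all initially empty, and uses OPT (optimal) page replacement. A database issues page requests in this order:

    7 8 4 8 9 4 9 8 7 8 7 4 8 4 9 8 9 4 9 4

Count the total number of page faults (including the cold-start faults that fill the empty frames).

6

7 → miss, frames {7}
8 → miss, frames {7,8}
4 → miss, frames {7,8,4}
8 → hit
9 → miss, evict 7, frames {8,4,9}
4 → hit
9 → hit
8 → hit
7 → miss, evict 9, frames {8,4,7}
8 → hit
7 → hit
4 → hit
8 → hit
4 → hit
9 → miss, evict 7, frames {8,4,9}
8 → hit
9 → hit
4 → hit
9 → hit
4 → hit
Page faults: 6.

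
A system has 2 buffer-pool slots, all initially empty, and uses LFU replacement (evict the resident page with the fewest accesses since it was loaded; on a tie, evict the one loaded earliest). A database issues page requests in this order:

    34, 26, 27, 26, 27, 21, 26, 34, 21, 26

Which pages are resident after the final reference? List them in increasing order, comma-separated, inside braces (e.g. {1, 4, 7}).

34: miss, frames {34}
26: miss, frames {34,26}
27: miss, evict 34, frames {26,27}
26: hit
27: hit
21: miss, evict 26, frames {27,21}
26: miss, evict 21, frames {27,26}
34: miss, evict 26, frames {27,34}
21: miss, evict 34, frames {27,21}
26: miss, evict 21, frames {27,26}

{26, 27}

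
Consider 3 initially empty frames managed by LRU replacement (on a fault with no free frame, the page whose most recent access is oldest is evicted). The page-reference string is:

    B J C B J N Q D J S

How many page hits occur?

B -> fault, frames [B]
J -> fault, frames [B, J]
C -> fault, frames [B, J, C]
B -> hit
J -> hit
N -> fault, evict C, frames [B, J, N]
Q -> fault, evict B, frames [J, N, Q]
D -> fault, evict J, frames [N, Q, D]
J -> fault, evict N, frames [Q, D, J]
S -> fault, evict Q, frames [D, J, S]
Hits: 2.

2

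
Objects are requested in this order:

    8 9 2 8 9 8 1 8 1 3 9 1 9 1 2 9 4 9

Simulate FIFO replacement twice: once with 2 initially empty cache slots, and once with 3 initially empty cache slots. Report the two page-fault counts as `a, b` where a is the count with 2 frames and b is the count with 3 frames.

2 frames: F F F F F . F F . F F F . . F F F . → 13 faults.
3 frames: F F F . . . F F . F F F . . F . F F → 11 faults.
11 < 13: adding a frame reduced faults, as is typical.

13, 11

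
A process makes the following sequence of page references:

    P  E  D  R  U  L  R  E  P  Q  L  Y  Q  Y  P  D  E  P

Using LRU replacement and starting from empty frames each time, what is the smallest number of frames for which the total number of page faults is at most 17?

2

f=1: 18 faults
f=2: 17 faults
f=3: 14 faults
f=4: 13 faults
f=5: 11 faults
f=6: 9 faults
f=7: 9 faults
f=8: 8 faults
Smallest f with faults ≤ 17 is 2.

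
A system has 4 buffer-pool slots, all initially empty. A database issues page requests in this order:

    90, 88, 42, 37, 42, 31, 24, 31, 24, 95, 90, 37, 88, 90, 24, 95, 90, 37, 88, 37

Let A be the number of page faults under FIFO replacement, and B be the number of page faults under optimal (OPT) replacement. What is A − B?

Under FIFO: F F F F . F F . . F F F F . F F F F F . → 15 faults.
Under OPT: F F F F . F F . . F . . F . . . . F . . → 9 faults.
A − B = 15 − 9 = 6.

6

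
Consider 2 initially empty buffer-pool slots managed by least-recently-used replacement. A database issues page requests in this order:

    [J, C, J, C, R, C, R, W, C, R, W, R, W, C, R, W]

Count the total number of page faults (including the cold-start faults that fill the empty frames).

10

J → miss, frames [J]
C → miss, frames [J, C]
J → hit
C → hit
R → miss, evict J, frames [C, R]
C → hit
R → hit
W → miss, evict C, frames [R, W]
C → miss, evict R, frames [W, C]
R → miss, evict W, frames [C, R]
W → miss, evict C, frames [R, W]
R → hit
W → hit
C → miss, evict R, frames [W, C]
R → miss, evict W, frames [C, R]
W → miss, evict C, frames [R, W]
Page faults: 10.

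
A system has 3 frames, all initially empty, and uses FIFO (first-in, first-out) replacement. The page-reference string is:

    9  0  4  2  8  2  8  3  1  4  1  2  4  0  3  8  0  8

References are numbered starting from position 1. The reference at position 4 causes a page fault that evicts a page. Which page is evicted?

9

pos 1: 9 → miss, frames {9}
pos 2: 0 → miss, frames {9,0}
pos 3: 4 → miss, frames {9,0,4}
pos 4: 2 → miss, evict 9, frames {0,4,2}
At position 4, page 9 is evicted.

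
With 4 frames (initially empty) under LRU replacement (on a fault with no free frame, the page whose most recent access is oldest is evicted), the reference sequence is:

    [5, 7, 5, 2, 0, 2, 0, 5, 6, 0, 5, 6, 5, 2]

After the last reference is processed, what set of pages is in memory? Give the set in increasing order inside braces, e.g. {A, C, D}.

{0, 2, 5, 6}

5 → fault, frames {5}
7 → fault, frames {5,7}
5 → hit
2 → fault, frames {7,5,2}
0 → fault, frames {7,5,2,0}
2 → hit
0 → hit
5 → hit
6 → fault, evict 7, frames {2,0,5,6}
0 → hit
5 → hit
6 → hit
5 → hit
2 → hit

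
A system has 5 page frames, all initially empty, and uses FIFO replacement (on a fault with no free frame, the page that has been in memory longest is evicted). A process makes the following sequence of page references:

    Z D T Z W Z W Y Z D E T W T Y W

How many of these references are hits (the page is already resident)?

10

Z: miss, frames {Z}
D: miss, frames {Z,D}
T: miss, frames {Z,D,T}
Z: hit
W: miss, frames {Z,D,T,W}
Z: hit
W: hit
Y: miss, frames {Z,D,T,W,Y}
Z: hit
D: hit
E: miss, evict Z, frames {D,T,W,Y,E}
T: hit
W: hit
T: hit
Y: hit
W: hit
Hits: 10.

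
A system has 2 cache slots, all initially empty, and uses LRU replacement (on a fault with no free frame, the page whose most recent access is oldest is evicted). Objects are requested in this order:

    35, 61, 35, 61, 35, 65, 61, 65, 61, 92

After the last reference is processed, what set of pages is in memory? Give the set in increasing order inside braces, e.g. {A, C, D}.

{61, 92}

35 -> fault, frames {35}
61 -> fault, frames {35,61}
35 -> hit
61 -> hit
35 -> hit
65 -> fault, evict 61, frames {35,65}
61 -> fault, evict 35, frames {65,61}
65 -> hit
61 -> hit
92 -> fault, evict 65, frames {61,92}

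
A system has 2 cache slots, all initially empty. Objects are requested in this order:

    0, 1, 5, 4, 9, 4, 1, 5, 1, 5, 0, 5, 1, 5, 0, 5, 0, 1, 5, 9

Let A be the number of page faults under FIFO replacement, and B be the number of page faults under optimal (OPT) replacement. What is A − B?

2

Under FIFO: F F F F F . F F . . F . F F F . . F F F → 14 faults.
Under OPT: F F F F F . F F . . F . F . F . . F . F → 12 faults.
A − B = 14 − 12 = 2.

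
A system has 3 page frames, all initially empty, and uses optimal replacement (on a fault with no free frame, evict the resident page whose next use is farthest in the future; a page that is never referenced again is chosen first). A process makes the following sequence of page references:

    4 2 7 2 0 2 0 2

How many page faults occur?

4

4: miss, frames (4)
2: miss, frames (4 2)
7: miss, frames (4 2 7)
2: hit
0: miss, evict 7, frames (4 2 0)
2: hit
0: hit
2: hit
Page faults: 4.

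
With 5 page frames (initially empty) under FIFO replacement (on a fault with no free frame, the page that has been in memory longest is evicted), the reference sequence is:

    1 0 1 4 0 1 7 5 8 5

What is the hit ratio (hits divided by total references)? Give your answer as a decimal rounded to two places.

0.40

1 -> fault, frames {1}
0 -> fault, frames {1,0}
1 -> hit
4 -> fault, frames {1,0,4}
0 -> hit
1 -> hit
7 -> fault, frames {1,0,4,7}
5 -> fault, frames {1,0,4,7,5}
8 -> fault, evict 1, frames {0,4,7,5,8}
5 -> hit
Hits: 4 of 10 references → 4/10 = 0.4000.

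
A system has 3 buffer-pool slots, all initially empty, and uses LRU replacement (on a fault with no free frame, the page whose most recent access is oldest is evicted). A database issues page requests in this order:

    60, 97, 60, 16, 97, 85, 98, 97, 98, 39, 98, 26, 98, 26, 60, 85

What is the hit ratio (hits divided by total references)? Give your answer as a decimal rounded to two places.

0.44

60 -> miss, frames {60}
97 -> miss, frames {60,97}
60 -> hit
16 -> miss, frames {97,60,16}
97 -> hit
85 -> miss, evict 60, frames {16,97,85}
98 -> miss, evict 16, frames {97,85,98}
97 -> hit
98 -> hit
39 -> miss, evict 85, frames {97,98,39}
98 -> hit
26 -> miss, evict 97, frames {39,98,26}
98 -> hit
26 -> hit
60 -> miss, evict 39, frames {98,26,60}
85 -> miss, evict 98, frames {26,60,85}
Hits: 7 of 16 references → 7/16 = 0.4375.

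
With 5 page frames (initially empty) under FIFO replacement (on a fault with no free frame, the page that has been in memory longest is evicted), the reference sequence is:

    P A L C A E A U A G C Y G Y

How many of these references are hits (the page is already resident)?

P → miss, frames (P)
A → miss, frames (P A)
L → miss, frames (P A L)
C → miss, frames (P A L C)
A → hit
E → miss, frames (P A L C E)
A → hit
U → miss, evict P, frames (A L C E U)
A → hit
G → miss, evict A, frames (L C E U G)
C → hit
Y → miss, evict L, frames (C E U G Y)
G → hit
Y → hit
Hits: 6.

6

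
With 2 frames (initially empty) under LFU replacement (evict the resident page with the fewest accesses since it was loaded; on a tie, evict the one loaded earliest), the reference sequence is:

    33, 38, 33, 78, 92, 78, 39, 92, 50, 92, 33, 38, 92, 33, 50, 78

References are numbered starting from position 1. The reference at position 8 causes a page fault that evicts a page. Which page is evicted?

pos 1: 33: miss, frames {33}
pos 2: 38: miss, frames {33,38}
pos 3: 33: hit
pos 4: 78: miss, evict 38, frames {33,78}
pos 5: 92: miss, evict 78, frames {33,92}
pos 6: 78: miss, evict 92, frames {33,78}
pos 7: 39: miss, evict 78, frames {33,39}
pos 8: 92: miss, evict 39, frames {33,92}
At position 8, page 39 is evicted.

39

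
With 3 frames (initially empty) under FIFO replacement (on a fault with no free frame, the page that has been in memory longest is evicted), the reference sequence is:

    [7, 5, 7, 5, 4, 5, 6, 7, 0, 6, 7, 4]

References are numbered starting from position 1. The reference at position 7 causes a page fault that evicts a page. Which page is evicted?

pos 1: 7: fault, frames (7)
pos 2: 5: fault, frames (7 5)
pos 3: 7: hit
pos 4: 5: hit
pos 5: 4: fault, frames (7 5 4)
pos 6: 5: hit
pos 7: 6: fault, evict 7, frames (5 4 6)
At position 7, page 7 is evicted.

7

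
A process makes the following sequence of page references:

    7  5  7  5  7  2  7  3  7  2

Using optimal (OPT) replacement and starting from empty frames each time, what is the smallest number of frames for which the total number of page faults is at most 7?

f=1: 10 faults
f=2: 5 faults
f=3: 4 faults
f=4: 4 faults
Smallest f with faults ≤ 7 is 2.

2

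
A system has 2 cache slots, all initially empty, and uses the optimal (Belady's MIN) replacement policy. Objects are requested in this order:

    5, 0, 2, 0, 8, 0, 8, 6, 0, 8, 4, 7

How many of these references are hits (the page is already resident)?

4

5: fault, frames [5]
0: fault, frames [5, 0]
2: fault, evict 5, frames [0, 2]
0: hit
8: fault, evict 2, frames [0, 8]
0: hit
8: hit
6: fault, evict 8, frames [0, 6]
0: hit
8: fault, evict 6, frames [0, 8]
4: fault, evict 8, frames [0, 4]
7: fault, evict 4, frames [0, 7]
Hits: 4.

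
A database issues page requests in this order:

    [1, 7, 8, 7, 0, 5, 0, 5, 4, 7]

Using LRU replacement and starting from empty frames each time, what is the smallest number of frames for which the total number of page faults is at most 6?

f=1: 10 faults
f=2: 7 faults
f=3: 7 faults
f=4: 6 faults
f=5: 6 faults
f=6: 6 faults
Smallest f with faults ≤ 6 is 4.

4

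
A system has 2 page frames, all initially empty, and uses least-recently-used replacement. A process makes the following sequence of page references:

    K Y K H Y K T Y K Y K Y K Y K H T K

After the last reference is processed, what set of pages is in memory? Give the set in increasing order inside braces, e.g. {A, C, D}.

K -> miss, frames [K]
Y -> miss, frames [K, Y]
K -> hit
H -> miss, evict Y, frames [K, H]
Y -> miss, evict K, frames [H, Y]
K -> miss, evict H, frames [Y, K]
T -> miss, evict Y, frames [K, T]
Y -> miss, evict K, frames [T, Y]
K -> miss, evict T, frames [Y, K]
Y -> hit
K -> hit
Y -> hit
K -> hit
Y -> hit
K -> hit
H -> miss, evict Y, frames [K, H]
T -> miss, evict K, frames [H, T]
K -> miss, evict H, frames [T, K]

{K, T}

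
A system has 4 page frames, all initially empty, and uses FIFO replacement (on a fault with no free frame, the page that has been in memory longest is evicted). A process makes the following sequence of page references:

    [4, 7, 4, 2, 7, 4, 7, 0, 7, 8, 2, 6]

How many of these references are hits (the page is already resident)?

6

4 -> miss, frames {4}
7 -> miss, frames {4,7}
4 -> hit
2 -> miss, frames {4,7,2}
7 -> hit
4 -> hit
7 -> hit
0 -> miss, frames {4,7,2,0}
7 -> hit
8 -> miss, evict 4, frames {7,2,0,8}
2 -> hit
6 -> miss, evict 7, frames {2,0,8,6}
Hits: 6.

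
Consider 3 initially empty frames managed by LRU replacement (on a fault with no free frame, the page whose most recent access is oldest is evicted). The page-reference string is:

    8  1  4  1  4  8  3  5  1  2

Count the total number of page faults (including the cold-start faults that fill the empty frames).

8 → fault, frames {8}
1 → fault, frames {8,1}
4 → fault, frames {8,1,4}
1 → hit
4 → hit
8 → hit
3 → fault, evict 1, frames {4,8,3}
5 → fault, evict 4, frames {8,3,5}
1 → fault, evict 8, frames {3,5,1}
2 → fault, evict 3, frames {5,1,2}
Page faults: 7.

7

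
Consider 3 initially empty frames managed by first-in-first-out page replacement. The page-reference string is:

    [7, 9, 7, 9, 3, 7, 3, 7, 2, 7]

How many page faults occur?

5

7 -> fault, frames (7)
9 -> fault, frames (7 9)
7 -> hit
9 -> hit
3 -> fault, frames (7 9 3)
7 -> hit
3 -> hit
7 -> hit
2 -> fault, evict 7, frames (9 3 2)
7 -> fault, evict 9, frames (3 2 7)
Page faults: 5.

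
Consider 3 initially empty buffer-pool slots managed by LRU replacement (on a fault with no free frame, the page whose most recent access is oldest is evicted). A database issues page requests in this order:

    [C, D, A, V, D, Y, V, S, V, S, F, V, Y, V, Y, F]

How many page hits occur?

8

C: miss, frames {C}
D: miss, frames {C,D}
A: miss, frames {C,D,A}
V: miss, evict C, frames {D,A,V}
D: hit
Y: miss, evict A, frames {V,D,Y}
V: hit
S: miss, evict D, frames {Y,V,S}
V: hit
S: hit
F: miss, evict Y, frames {V,S,F}
V: hit
Y: miss, evict S, frames {F,V,Y}
V: hit
Y: hit
F: hit
Hits: 8.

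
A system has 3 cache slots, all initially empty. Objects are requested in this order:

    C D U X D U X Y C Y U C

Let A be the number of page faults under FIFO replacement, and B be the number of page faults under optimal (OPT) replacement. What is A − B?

Under FIFO: F F F F . . . F F . F . → 7 faults.
Under OPT: F F F F . . . F F . . . → 6 faults.
A − B = 7 − 6 = 1.

1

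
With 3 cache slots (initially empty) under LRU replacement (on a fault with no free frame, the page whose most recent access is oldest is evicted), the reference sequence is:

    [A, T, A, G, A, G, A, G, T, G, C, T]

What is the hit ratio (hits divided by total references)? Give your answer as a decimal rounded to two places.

A -> miss, frames (A)
T -> miss, frames (A T)
A -> hit
G -> miss, frames (T A G)
A -> hit
G -> hit
A -> hit
G -> hit
T -> hit
G -> hit
C -> miss, evict A, frames (T G C)
T -> hit
Hits: 8 of 12 references → 8/12 = 0.6667.

0.67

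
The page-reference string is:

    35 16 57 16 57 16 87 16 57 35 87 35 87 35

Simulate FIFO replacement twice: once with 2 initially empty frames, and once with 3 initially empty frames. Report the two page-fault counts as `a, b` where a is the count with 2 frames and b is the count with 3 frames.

8, 5

2 frames: F F F . . . F F F F F . . . → 8 faults.
3 frames: F F F . . . F . . F . . . . → 5 faults.
5 < 8: adding a frame reduced faults, as is typical.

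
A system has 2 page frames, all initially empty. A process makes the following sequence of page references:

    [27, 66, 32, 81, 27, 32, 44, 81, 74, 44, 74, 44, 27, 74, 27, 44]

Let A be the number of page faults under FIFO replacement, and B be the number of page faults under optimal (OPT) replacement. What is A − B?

4

Under FIFO: F F F F F F F F F F . . F F . F → 13 faults.
Under OPT: F F F F . F F . F . . . F . . F → 9 faults.
A − B = 13 − 9 = 4.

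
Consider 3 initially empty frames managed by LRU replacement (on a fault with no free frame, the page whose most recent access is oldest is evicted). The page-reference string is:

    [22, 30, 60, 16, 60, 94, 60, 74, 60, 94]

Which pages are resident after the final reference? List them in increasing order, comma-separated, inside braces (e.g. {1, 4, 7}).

22 → miss, frames (22)
30 → miss, frames (22 30)
60 → miss, frames (22 30 60)
16 → miss, evict 22, frames (30 60 16)
60 → hit
94 → miss, evict 30, frames (16 60 94)
60 → hit
74 → miss, evict 16, frames (94 60 74)
60 → hit
94 → hit

{60, 74, 94}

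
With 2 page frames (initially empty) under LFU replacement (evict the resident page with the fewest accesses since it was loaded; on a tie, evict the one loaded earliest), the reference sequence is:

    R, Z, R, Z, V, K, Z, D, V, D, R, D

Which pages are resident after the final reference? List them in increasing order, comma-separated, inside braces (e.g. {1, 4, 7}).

{D, Z}

R: fault, frames [R]
Z: fault, frames [R, Z]
R: hit
Z: hit
V: fault, evict R, frames [Z, V]
K: fault, evict V, frames [Z, K]
Z: hit
D: fault, evict K, frames [Z, D]
V: fault, evict D, frames [Z, V]
D: fault, evict V, frames [Z, D]
R: fault, evict D, frames [Z, R]
D: fault, evict R, frames [Z, D]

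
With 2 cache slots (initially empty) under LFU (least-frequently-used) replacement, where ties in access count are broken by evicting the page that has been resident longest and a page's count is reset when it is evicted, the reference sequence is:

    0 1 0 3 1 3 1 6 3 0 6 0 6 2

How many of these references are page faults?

0 -> fault, frames [0]
1 -> fault, frames [0, 1]
0 -> hit
3 -> fault, evict 1, frames [0, 3]
1 -> fault, evict 3, frames [0, 1]
3 -> fault, evict 1, frames [0, 3]
1 -> fault, evict 3, frames [0, 1]
6 -> fault, evict 1, frames [0, 6]
3 -> fault, evict 6, frames [0, 3]
0 -> hit
6 -> fault, evict 3, frames [0, 6]
0 -> hit
6 -> hit
2 -> fault, evict 6, frames [0, 2]
Page faults: 10.

10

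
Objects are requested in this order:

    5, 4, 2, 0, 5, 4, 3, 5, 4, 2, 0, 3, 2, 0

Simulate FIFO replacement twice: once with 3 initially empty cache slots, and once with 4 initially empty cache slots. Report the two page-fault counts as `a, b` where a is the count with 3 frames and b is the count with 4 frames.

9, 10

3 frames: F F F F F F F . . F F . . . → 9 faults.
4 frames: F F F F . . F F F F F F . . → 10 faults.
10 > 9: adding a frame increased faults — Belady's anomaly.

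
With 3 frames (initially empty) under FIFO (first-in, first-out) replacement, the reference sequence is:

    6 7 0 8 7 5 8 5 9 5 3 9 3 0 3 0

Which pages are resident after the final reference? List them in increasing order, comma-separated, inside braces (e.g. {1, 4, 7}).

{0, 3, 9}

6: miss, frames [6]
7: miss, frames [6, 7]
0: miss, frames [6, 7, 0]
8: miss, evict 6, frames [7, 0, 8]
7: hit
5: miss, evict 7, frames [0, 8, 5]
8: hit
5: hit
9: miss, evict 0, frames [8, 5, 9]
5: hit
3: miss, evict 8, frames [5, 9, 3]
9: hit
3: hit
0: miss, evict 5, frames [9, 3, 0]
3: hit
0: hit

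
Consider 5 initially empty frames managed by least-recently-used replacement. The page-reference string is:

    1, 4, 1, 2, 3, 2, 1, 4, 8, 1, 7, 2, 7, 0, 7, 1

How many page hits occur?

1: miss, frames [1]
4: miss, frames [1, 4]
1: hit
2: miss, frames [4, 1, 2]
3: miss, frames [4, 1, 2, 3]
2: hit
1: hit
4: hit
8: miss, frames [3, 2, 1, 4, 8]
1: hit
7: miss, evict 3, frames [2, 4, 8, 1, 7]
2: hit
7: hit
0: miss, evict 4, frames [8, 1, 2, 7, 0]
7: hit
1: hit
Hits: 9.

9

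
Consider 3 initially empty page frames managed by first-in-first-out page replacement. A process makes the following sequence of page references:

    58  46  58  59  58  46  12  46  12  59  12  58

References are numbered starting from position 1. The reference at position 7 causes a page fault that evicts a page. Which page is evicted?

pos 1: 58 → fault, frames {58}
pos 2: 46 → fault, frames {58,46}
pos 3: 58 → hit
pos 4: 59 → fault, frames {58,46,59}
pos 5: 58 → hit
pos 6: 46 → hit
pos 7: 12 → fault, evict 58, frames {46,59,12}
At position 7, page 58 is evicted.

58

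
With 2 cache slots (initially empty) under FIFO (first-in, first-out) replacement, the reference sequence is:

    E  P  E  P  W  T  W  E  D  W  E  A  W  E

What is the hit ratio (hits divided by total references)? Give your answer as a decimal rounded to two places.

0.21

E → miss, frames {E}
P → miss, frames {E,P}
E → hit
P → hit
W → miss, evict E, frames {P,W}
T → miss, evict P, frames {W,T}
W → hit
E → miss, evict W, frames {T,E}
D → miss, evict T, frames {E,D}
W → miss, evict E, frames {D,W}
E → miss, evict D, frames {W,E}
A → miss, evict W, frames {E,A}
W → miss, evict E, frames {A,W}
E → miss, evict A, frames {W,E}
Hits: 3 of 14 references → 3/14 = 0.2143.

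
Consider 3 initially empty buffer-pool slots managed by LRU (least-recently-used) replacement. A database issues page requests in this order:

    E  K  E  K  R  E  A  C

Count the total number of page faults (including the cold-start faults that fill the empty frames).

5

E: miss, frames {E}
K: miss, frames {E,K}
E: hit
K: hit
R: miss, frames {E,K,R}
E: hit
A: miss, evict K, frames {R,E,A}
C: miss, evict R, frames {E,A,C}
Page faults: 5.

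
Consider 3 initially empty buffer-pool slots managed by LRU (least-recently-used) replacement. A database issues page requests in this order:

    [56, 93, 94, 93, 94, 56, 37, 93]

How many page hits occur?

3

56 -> miss, frames [56]
93 -> miss, frames [56, 93]
94 -> miss, frames [56, 93, 94]
93 -> hit
94 -> hit
56 -> hit
37 -> miss, evict 93, frames [94, 56, 37]
93 -> miss, evict 94, frames [56, 37, 93]
Hits: 3.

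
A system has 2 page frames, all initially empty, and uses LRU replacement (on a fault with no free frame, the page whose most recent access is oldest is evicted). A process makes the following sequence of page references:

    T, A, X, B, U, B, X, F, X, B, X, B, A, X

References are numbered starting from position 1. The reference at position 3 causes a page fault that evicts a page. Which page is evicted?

pos 1: T -> miss, frames [T]
pos 2: A -> miss, frames [T, A]
pos 3: X -> miss, evict T, frames [A, X]
At position 3, page T is evicted.

T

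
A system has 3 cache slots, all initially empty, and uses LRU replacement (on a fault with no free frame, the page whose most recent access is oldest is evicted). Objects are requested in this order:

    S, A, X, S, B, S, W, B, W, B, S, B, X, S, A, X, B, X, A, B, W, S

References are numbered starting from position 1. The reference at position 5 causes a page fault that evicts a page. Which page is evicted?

pos 1: S -> miss, frames [S]
pos 2: A -> miss, frames [S, A]
pos 3: X -> miss, frames [S, A, X]
pos 4: S -> hit
pos 5: B -> miss, evict A, frames [X, S, B]
At position 5, page A is evicted.

A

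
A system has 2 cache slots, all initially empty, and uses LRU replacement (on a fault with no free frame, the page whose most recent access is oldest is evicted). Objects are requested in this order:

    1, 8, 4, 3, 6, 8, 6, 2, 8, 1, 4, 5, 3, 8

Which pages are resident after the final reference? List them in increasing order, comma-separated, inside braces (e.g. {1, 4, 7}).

{3, 8}

1: miss, frames [1]
8: miss, frames [1, 8]
4: miss, evict 1, frames [8, 4]
3: miss, evict 8, frames [4, 3]
6: miss, evict 4, frames [3, 6]
8: miss, evict 3, frames [6, 8]
6: hit
2: miss, evict 8, frames [6, 2]
8: miss, evict 6, frames [2, 8]
1: miss, evict 2, frames [8, 1]
4: miss, evict 8, frames [1, 4]
5: miss, evict 1, frames [4, 5]
3: miss, evict 4, frames [5, 3]
8: miss, evict 5, frames [3, 8]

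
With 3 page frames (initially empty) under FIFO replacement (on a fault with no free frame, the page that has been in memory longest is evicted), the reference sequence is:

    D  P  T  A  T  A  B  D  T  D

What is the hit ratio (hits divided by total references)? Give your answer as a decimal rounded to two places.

0.30

D → miss, frames [D]
P → miss, frames [D, P]
T → miss, frames [D, P, T]
A → miss, evict D, frames [P, T, A]
T → hit
A → hit
B → miss, evict P, frames [T, A, B]
D → miss, evict T, frames [A, B, D]
T → miss, evict A, frames [B, D, T]
D → hit
Hits: 3 of 10 references → 3/10 = 0.3000.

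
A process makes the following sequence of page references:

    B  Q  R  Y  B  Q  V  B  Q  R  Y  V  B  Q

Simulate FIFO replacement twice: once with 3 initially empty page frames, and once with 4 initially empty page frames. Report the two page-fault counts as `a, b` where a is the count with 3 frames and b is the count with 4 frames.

3 frames: F F F F F F F . . F F . F F → 11 faults.
4 frames: F F F F . . F F F F F F F F → 12 faults.
12 > 11: adding a frame increased faults — Belady's anomaly.

11, 12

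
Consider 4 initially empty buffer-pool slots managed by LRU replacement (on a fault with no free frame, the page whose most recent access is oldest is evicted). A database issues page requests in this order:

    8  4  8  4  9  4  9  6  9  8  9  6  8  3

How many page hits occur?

9

8 -> miss, frames (8)
4 -> miss, frames (8 4)
8 -> hit
4 -> hit
9 -> miss, frames (8 4 9)
4 -> hit
9 -> hit
6 -> miss, frames (8 4 9 6)
9 -> hit
8 -> hit
9 -> hit
6 -> hit
8 -> hit
3 -> miss, evict 4, frames (9 6 8 3)
Hits: 9.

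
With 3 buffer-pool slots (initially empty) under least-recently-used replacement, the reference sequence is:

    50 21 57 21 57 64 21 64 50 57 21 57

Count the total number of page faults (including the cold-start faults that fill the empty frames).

7

50 -> miss, frames (50)
21 -> miss, frames (50 21)
57 -> miss, frames (50 21 57)
21 -> hit
57 -> hit
64 -> miss, evict 50, frames (21 57 64)
21 -> hit
64 -> hit
50 -> miss, evict 57, frames (21 64 50)
57 -> miss, evict 21, frames (64 50 57)
21 -> miss, evict 64, frames (50 57 21)
57 -> hit
Page faults: 7.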